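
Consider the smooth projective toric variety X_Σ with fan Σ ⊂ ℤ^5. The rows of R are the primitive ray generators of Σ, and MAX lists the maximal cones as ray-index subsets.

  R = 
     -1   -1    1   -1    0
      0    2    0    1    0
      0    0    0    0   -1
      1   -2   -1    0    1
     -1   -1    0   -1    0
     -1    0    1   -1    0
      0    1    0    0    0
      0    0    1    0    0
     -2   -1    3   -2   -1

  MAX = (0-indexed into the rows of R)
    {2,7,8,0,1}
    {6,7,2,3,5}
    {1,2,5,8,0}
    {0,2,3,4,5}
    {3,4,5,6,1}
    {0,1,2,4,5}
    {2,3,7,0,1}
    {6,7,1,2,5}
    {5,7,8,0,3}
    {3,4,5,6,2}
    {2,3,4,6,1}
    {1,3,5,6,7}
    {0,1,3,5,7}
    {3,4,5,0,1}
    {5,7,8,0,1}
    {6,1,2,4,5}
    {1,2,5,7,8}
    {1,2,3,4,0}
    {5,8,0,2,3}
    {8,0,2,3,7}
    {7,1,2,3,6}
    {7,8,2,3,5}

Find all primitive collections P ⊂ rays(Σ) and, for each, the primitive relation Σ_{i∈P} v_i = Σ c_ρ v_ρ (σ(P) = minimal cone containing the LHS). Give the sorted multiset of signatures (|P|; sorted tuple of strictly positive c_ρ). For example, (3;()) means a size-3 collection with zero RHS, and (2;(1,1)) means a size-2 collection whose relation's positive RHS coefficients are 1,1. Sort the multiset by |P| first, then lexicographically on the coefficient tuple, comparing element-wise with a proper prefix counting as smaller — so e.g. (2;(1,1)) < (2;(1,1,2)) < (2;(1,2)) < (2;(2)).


7 minimal non-faces of Δ(Σ) (on 9 rays):

  • {0,6}:  v_{0} + v_{6} = v_{5}  ⇒ sig = (2;(1))
  • {4,7}:  v_{4} + v_{7} = v_{0}  ⇒ sig = (2;(1))
  • {4,8}:  v_{4} + v_{8} = 2·v_{0} + v_{2} + v_{5}  ⇒ sig = (2;(1,1,2))
  • {6,8}:  v_{6} + v_{8} = v_{2} + 2·v_{5} + v_{7}  ⇒ sig = (2;(1,1,2))
  • {1,3,8}:  v_{1} + v_{3} + v_{8} = v_{0} + v_{7}  ⇒ sig = (3;(1,1))
  • {1,2,3,5}:  v_{1} + v_{2} + v_{3} + v_{5} = 0  ⇒ sig = (4;())
  • {0,2,5,7}:  v_{0} + v_{2} + v_{5} + v_{7} = v_{8}  ⇒ sig = (4;(1))

Signatures (|P|; sorted positive RHS coefficients), sorted:
{ (2;(1)) ×2,  (2;(1,1,2)) ×2,  (3;(1,1)),  (4;()),  (4;(1)) }


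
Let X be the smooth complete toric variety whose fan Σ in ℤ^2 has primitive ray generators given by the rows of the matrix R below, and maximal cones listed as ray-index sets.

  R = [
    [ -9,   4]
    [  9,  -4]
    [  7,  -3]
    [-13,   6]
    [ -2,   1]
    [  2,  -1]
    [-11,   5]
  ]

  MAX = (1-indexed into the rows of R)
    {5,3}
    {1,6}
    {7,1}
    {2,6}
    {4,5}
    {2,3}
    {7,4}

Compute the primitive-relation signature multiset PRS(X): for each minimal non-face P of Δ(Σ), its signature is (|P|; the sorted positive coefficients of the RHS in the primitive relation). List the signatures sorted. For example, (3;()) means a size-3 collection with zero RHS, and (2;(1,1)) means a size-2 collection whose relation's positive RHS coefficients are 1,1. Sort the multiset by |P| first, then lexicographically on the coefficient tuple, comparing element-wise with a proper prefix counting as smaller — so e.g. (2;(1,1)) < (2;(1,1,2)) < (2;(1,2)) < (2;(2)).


Primitive collections (14):

  P = {1,2}:  v_{1} + v_{2} = 0 — sig = (2;())
  P = {5,6}:  v_{5} + v_{6} = 0 — sig = (2;())
  P = {1,3}:  v_{1} + v_{3} = v_{5} — sig = (2;(1))
  P = {1,5}:  v_{1} + v_{5} = v_{7} — sig = (2;(1))
  P = {2,5}:  v_{2} + v_{5} = v_{3} — sig = (2;(1))
  P = {2,7}:  v_{2} + v_{7} = v_{5} — sig = (2;(1))
  P = {3,6}:  v_{3} + v_{6} = v_{2} — sig = (2;(1))
  P = {4,6}:  v_{4} + v_{6} = v_{7} — sig = (2;(1))
  P = {5,7}:  v_{5} + v_{7} = v_{4} — sig = (2;(1))
  P = {6,7}:  v_{6} + v_{7} = v_{1} — sig = (2;(1))
  P = {1,4}:  v_{1} + v_{4} = 2·v_{7} — sig = (2;(2))
  P = {2,4}:  v_{2} + v_{4} = 2·v_{5} — sig = (2;(2))
  P = {3,7}:  v_{3} + v_{7} = 2·v_{5} — sig = (2;(2))
  P = {3,4}:  v_{3} + v_{4} = 3·v_{5} — sig = (2;(3))

Sorted signature multiset PRS(X):
    (2;())
    (2;())
    (2;(1))
    (2;(1))
    (2;(1))
    (2;(1))
    (2;(1))
    (2;(1))
    (2;(1))
    (2;(1))
    (2;(2))
    (2;(2))
    (2;(2))
    (2;(3))


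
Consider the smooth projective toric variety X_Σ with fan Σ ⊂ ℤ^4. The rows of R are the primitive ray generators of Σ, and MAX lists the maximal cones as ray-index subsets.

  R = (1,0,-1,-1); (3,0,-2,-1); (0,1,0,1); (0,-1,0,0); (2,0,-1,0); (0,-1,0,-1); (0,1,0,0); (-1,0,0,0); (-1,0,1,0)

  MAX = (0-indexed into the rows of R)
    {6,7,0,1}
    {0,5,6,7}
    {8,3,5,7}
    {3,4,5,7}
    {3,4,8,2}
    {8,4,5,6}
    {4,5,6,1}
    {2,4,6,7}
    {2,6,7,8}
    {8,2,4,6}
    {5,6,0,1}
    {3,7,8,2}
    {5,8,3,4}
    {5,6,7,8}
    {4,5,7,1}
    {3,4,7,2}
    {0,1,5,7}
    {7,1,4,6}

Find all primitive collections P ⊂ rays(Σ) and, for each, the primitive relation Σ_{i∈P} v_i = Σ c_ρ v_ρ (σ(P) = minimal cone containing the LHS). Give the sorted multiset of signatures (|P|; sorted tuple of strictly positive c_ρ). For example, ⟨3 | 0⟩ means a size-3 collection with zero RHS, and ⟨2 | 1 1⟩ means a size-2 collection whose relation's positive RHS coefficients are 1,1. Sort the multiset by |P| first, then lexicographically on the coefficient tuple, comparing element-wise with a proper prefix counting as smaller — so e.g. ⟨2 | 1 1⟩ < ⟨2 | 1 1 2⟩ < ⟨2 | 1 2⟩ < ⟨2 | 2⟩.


12 minimal non-faces of Δ(Σ) (on 9 rays):

  P = {2,5}:  v_{2} + v_{5} = 0  →  sig = ⟨2 | 0⟩
  P = {3,6}:  v_{3} + v_{6} = 0  →  sig = ⟨2 | 0⟩
  P = {0,4}:  v_{0} + v_{4} = v_{1}  →  sig = ⟨2 | 1⟩
  P = {0,8}:  v_{0} + v_{8} = v_{5} + v_{6}  →  sig = ⟨2 | 1 1⟩
  P = {0,2}:  v_{0} + v_{2} = v_{4} + v_{6} + v_{7}  →  sig = ⟨2 | 1 1 1⟩
  P = {0,3}:  v_{0} + v_{3} = v_{4} + v_{5} + v_{7}  →  sig = ⟨2 | 1 1 1⟩
  P = {1,8}:  v_{1} + v_{8} = v_{4} + v_{5} + v_{6}  →  sig = ⟨2 | 1 1 1⟩
  P = {1,2}:  v_{1} + v_{2} = 2·v_{4} + v_{6} + v_{7}  →  sig = ⟨2 | 1 1 2⟩
  P = {1,3}:  v_{1} + v_{3} = 2·v_{4} + v_{5} + v_{7}  →  sig = ⟨2 | 1 1 2⟩
  P = {4,7,8}:  v_{4} + v_{7} + v_{8} = 0  →  sig = ⟨3 | 0⟩
  P = {4,5,6,7}:  v_{4} + v_{5} + v_{6} + v_{7} = v_{0}  →  sig = ⟨4 | 1⟩
  P = {1,5,6,7}:  v_{1} + v_{5} + v_{6} + v_{7} = 2·v_{0}  →  sig = ⟨4 | 2⟩

Signatures (|P|; sorted positive RHS coefficients), sorted:
    ⟨2 | 0⟩
    ⟨2 | 0⟩
    ⟨2 | 1⟩
    ⟨2 | 1 1⟩
    ⟨2 | 1 1 1⟩
    ⟨2 | 1 1 1⟩
    ⟨2 | 1 1 1⟩
    ⟨2 | 1 1 2⟩
    ⟨2 | 1 1 2⟩
    ⟨3 | 0⟩
    ⟨4 | 1⟩
    ⟨4 | 2⟩


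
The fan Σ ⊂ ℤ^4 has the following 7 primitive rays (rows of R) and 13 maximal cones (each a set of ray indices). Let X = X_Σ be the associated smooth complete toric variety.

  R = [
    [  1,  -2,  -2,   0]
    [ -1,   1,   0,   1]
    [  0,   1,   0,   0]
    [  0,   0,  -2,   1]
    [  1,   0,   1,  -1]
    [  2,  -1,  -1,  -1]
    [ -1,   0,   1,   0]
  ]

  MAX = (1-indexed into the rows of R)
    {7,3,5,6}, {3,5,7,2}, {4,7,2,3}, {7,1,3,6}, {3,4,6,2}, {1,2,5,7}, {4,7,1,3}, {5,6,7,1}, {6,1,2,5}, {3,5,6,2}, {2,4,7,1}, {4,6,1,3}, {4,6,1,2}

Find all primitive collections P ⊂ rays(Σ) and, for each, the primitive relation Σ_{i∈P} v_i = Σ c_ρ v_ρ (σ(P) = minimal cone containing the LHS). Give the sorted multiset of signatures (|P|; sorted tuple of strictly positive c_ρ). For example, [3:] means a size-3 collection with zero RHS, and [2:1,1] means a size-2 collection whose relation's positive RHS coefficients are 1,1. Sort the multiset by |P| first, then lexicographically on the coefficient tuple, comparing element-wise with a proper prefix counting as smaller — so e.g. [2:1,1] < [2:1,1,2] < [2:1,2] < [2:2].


5 collections generate NE(X_Σ); each relation:

  • {4,5}:  v_{4} + v_{5} = v_{2} + v_{6} — sig = [2:1,1]
  • {2,6,7}:  v_{2} + v_{6} + v_{7} = 0 — sig = [3:]
  • {1,2,3}:  v_{1} + v_{2} + v_{3} = v_{4} — sig = [3:1]
  • {1,3,5}:  v_{1} + v_{3} + v_{5} = v_{6} — sig = [3:1]
  • {4,6,7}:  v_{4} + v_{6} + v_{7} = v_{1} + v_{3} — sig = [3:1,1]

Signatures (|P|; sorted positive RHS coefficients), sorted:
[[2:1,1], [3:], [3:1], [3:1], [3:1,1]]


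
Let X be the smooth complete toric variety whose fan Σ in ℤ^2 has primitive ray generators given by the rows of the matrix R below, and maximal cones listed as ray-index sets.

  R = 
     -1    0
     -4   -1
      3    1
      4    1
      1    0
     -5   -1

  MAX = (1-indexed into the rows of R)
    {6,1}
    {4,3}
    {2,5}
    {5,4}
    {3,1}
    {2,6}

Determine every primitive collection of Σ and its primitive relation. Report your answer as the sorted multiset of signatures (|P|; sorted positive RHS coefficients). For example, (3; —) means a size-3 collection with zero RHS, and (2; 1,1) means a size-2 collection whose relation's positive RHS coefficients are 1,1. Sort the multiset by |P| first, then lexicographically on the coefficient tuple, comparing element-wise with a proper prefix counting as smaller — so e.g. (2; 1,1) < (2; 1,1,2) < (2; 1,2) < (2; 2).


9 minimal non-faces of Δ(Σ) (on 6 rays):

  {1,5}:  v_{1} + v_{5} = 0  so sig = (2; —)
  {2,4}:  v_{2} + v_{4} = 0  so sig = (2; —)
  {1,2}:  v_{1} + v_{2} = v_{6}  so sig = (2; 1)
  {1,4}:  v_{1} + v_{4} = v_{3}  so sig = (2; 1)
  {2,3}:  v_{2} + v_{3} = v_{1}  so sig = (2; 1)
  {3,5}:  v_{3} + v_{5} = v_{4}  so sig = (2; 1)
  {4,6}:  v_{4} + v_{6} = v_{1}  so sig = (2; 1)
  {5,6}:  v_{5} + v_{6} = v_{2}  so sig = (2; 1)
  {3,6}:  v_{3} + v_{6} = 2·v_{1}  so sig = (2; 2)

so the primitive-relation signature multiset is
[(2; —), (2; —), (2; 1), (2; 1), (2; 1), (2; 1), (2; 1), (2; 1), (2; 2)]


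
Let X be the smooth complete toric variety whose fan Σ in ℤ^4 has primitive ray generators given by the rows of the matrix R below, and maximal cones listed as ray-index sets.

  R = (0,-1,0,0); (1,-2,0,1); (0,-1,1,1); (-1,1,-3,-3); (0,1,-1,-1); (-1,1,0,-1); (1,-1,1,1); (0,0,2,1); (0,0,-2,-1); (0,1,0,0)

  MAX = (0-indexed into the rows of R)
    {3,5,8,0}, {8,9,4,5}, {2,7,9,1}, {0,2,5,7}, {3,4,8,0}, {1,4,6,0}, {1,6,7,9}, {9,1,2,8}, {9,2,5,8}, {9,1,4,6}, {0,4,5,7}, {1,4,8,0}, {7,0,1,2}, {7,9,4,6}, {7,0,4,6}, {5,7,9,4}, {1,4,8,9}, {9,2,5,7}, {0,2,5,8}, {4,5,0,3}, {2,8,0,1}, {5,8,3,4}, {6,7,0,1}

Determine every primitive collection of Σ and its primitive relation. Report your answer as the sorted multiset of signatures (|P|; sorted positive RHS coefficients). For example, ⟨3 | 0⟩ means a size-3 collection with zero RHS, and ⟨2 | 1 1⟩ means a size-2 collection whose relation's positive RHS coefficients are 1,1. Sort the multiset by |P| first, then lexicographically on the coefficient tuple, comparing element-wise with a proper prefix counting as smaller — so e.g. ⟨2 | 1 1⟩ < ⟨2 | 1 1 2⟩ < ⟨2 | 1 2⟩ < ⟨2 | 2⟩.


Primitive collections (14):

  • {0,9}:  v_{0} + v_{9} = 0  ⇒ sig = ⟨2 | 0⟩
  • {2,4}:  v_{2} + v_{4} = 0  ⇒ sig = ⟨2 | 0⟩
  • {7,8}:  v_{7} + v_{8} = 0  ⇒ sig = ⟨2 | 0⟩
  • {1,5}:  v_{1} + v_{5} = v_{0}  ⇒ sig = ⟨2 | 1⟩
  • {2,6}:  v_{2} + v_{6} = v_{1} + v_{7}  ⇒ sig = ⟨2 | 1 1⟩
  • {6,8}:  v_{6} + v_{8} = v_{1} + v_{4}  ⇒ sig = ⟨2 | 1 1⟩
  • {2,3}:  v_{2} + v_{3} = v_{0} + v_{5} + v_{8}  ⇒ sig = ⟨2 | 1 1 1⟩
  • {3,7}:  v_{3} + v_{7} = v_{0} + v_{4} + v_{5}  ⇒ sig = ⟨2 | 1 1 1⟩
  • {3,9}:  v_{3} + v_{9} = v_{4} + v_{5} + v_{8}  ⇒ sig = ⟨2 | 1 1 1⟩
  • {5,6}:  v_{5} + v_{6} = v_{0} + v_{4} + v_{7}  ⇒ sig = ⟨2 | 1 1 1⟩
  • {1,3}:  v_{1} + v_{3} = 2·v_{0} + v_{4} + v_{8}  ⇒ sig = ⟨2 | 1 1 2⟩
  • {3,6}:  v_{3} + v_{6} = 2·v_{0} + 2·v_{4}  ⇒ sig = ⟨2 | 2 2⟩
  • {1,4,7}:  v_{1} + v_{4} + v_{7} = v_{6}  ⇒ sig = ⟨3 | 1⟩
  • {0,4,5,8}:  v_{0} + v_{4} + v_{5} + v_{8} = v_{3}  ⇒ sig = ⟨4 | 1⟩

Signatures (|P|; sorted positive RHS coefficients), sorted:
    |P|=2: 12 collections, coeffs (), (), (), (1), (1,1), (1,1), (1,1,1), (1,1,1), (1,1,1), (1,1,1), (1,1,2), (2,2)
    |P|=3: 1 collection, coeffs (1)
    |P|=4: 1 collection, coeffs (1)


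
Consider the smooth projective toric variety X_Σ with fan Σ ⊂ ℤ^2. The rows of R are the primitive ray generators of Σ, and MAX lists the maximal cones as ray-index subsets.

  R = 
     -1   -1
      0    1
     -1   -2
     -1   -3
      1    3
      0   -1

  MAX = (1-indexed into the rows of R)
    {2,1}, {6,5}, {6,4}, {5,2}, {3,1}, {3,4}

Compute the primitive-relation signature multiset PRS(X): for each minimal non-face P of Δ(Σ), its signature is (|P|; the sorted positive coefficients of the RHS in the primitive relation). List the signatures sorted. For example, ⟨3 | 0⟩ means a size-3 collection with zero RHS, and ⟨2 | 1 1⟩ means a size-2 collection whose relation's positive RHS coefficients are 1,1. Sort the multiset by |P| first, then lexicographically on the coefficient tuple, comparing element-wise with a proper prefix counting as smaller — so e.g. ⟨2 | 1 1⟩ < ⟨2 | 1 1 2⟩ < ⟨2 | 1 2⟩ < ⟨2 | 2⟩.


Primitive collections (9):

  {2,6}:  v_{2} + v_{6} = 0  →  sig = ⟨2 | 0⟩
  {4,5}:  v_{4} + v_{5} = 0  →  sig = ⟨2 | 0⟩
  {1,6}:  v_{1} + v_{6} = v_{3}  →  sig = ⟨2 | 1⟩
  {2,3}:  v_{2} + v_{3} = v_{1}  →  sig = ⟨2 | 1⟩
  {2,4}:  v_{2} + v_{4} = v_{3}  →  sig = ⟨2 | 1⟩
  {3,5}:  v_{3} + v_{5} = v_{2}  →  sig = ⟨2 | 1⟩
  {3,6}:  v_{3} + v_{6} = v_{4}  →  sig = ⟨2 | 1⟩
  {1,4}:  v_{1} + v_{4} = 2·v_{3}  →  sig = ⟨2 | 2⟩
  {1,5}:  v_{1} + v_{5} = 2·v_{2}  →  sig = ⟨2 | 2⟩

Signatures (|P|; sorted positive RHS coefficients), sorted:
{ ⟨2 | 0⟩ ×2,  ⟨2 | 1⟩ ×5,  ⟨2 | 2⟩ ×2 }


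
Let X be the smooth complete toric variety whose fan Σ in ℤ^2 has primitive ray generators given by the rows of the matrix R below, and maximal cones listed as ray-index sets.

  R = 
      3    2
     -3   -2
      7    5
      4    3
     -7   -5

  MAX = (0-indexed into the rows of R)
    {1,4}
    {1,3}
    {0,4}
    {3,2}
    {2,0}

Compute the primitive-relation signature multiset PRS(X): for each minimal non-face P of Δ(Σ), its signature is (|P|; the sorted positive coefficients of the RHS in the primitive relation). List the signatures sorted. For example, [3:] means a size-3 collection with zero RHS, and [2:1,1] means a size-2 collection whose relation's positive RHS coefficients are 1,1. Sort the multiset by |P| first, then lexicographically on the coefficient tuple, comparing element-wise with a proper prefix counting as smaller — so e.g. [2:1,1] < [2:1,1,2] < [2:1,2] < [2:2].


Σ has 5 primitive collections:

  P = {0,1}:  v_{0} + v_{1} = 0 — sig = [2:]
  P = {2,4}:  v_{2} + v_{4} = 0 — sig = [2:]
  P = {0,3}:  v_{0} + v_{3} = v_{2} — sig = [2:1]
  P = {1,2}:  v_{1} + v_{2} = v_{3} — sig = [2:1]
  P = {3,4}:  v_{3} + v_{4} = v_{1} — sig = [2:1]

Hence PRS(X_Σ) =
    |P|=2: 5 collections, coeffs (), (), (1), (1), (1)


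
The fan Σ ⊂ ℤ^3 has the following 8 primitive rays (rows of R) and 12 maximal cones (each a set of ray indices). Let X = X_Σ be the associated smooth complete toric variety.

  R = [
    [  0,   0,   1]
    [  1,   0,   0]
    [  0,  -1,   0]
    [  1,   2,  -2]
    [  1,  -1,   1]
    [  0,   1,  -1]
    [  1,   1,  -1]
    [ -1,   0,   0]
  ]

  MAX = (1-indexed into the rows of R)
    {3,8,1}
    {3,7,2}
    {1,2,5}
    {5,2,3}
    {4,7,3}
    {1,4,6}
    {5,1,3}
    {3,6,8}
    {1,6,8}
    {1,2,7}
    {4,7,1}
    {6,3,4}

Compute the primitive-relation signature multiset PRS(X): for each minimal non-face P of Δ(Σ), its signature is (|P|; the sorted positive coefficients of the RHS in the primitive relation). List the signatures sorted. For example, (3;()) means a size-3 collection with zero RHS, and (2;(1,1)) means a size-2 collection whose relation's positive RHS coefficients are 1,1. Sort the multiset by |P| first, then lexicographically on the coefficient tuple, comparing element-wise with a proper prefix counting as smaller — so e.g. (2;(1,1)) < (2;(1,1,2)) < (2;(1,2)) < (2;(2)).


Primitive collections (14):

  {2,8}:  v_{2} + v_{8} = 0 ; sig = (2;())
  {2,6}:  v_{2} + v_{6} = v_{7} ; sig = (2;(1))
  {5,6}:  v_{5} + v_{6} = v_{2} ; sig = (2;(1))
  {6,7}:  v_{6} + v_{7} = v_{4} ; sig = (2;(1))
  {7,8}:  v_{7} + v_{8} = v_{6} ; sig = (2;(1))
  {4,5}:  v_{4} + v_{5} = v_{2} + v_{7} ; sig = (2;(1,1))
  {5,8}:  v_{5} + v_{8} = v_{1} + v_{3} ; sig = (2;(1,1))
  {2,4}:  v_{2} + v_{4} = 2·v_{7} ; sig = (2;(2))
  {4,8}:  v_{4} + v_{8} = 2·v_{6} ; sig = (2;(2))
  {5,7}:  v_{5} + v_{7} = 2·v_{2} ; sig = (2;(2))
  {1,3,6}:  v_{1} + v_{3} + v_{6} = 0 ; sig = (3;())
  {1,2,3}:  v_{1} + v_{2} + v_{3} = v_{5} ; sig = (3;(1))
  {1,3,4}:  v_{1} + v_{3} + v_{4} = v_{7} ; sig = (3;(1))
  {1,3,7}:  v_{1} + v_{3} + v_{7} = v_{2} ; sig = (3;(1))

so the primitive-relation signature multiset is
    |P|=2: 10 collections, coeffs (), (1), (1), (1), (1), (1,1), (1,1), (2), (2), (2)
    |P|=3: 4 collections, coeffs (), (1), (1), (1)


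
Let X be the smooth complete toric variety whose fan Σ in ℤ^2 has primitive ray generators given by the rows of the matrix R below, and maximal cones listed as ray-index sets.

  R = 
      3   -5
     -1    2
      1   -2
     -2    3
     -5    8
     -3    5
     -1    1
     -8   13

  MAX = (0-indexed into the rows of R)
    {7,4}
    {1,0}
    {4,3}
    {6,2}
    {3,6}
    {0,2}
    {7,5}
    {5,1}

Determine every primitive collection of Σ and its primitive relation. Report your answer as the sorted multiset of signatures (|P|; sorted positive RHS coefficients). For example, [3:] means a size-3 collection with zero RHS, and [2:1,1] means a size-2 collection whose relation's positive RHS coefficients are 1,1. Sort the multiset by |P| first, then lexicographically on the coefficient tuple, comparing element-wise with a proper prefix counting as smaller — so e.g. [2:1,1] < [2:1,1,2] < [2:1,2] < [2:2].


The 20 primitive collections of Σ (r=8, n=2):

  P = {0,5}:  v_{0} + v_{5} = 0 ; sig = [2:]
  P = {1,2}:  v_{1} + v_{2} = 0 ; sig = [2:]
  P = {0,3}:  v_{0} + v_{3} = v_{2} ; sig = [2:1]
  P = {0,4}:  v_{0} + v_{4} = v_{3} ; sig = [2:1]
  P = {0,7}:  v_{0} + v_{7} = v_{4} ; sig = [2:1]
  P = {1,3}:  v_{1} + v_{3} = v_{5} ; sig = [2:1]
  P = {1,6}:  v_{1} + v_{6} = v_{3} ; sig = [2:1]
  P = {2,3}:  v_{2} + v_{3} = v_{6} ; sig = [2:1]
  P = {2,5}:  v_{2} + v_{5} = v_{3} ; sig = [2:1]
  P = {3,5}:  v_{3} + v_{5} = v_{4} ; sig = [2:1]
  P = {4,5}:  v_{4} + v_{5} = v_{7} ; sig = [2:1]
  P = {2,7}:  v_{2} + v_{7} = v_{3} + v_{4} ; sig = [2:1,1]
  P = {6,7}:  v_{6} + v_{7} = 2·v_{3} + v_{4} ; sig = [2:1,2]
  P = {0,6}:  v_{0} + v_{6} = 2·v_{2} ; sig = [2:2]
  P = {1,4}:  v_{1} + v_{4} = 2·v_{5} ; sig = [2:2]
  P = {2,4}:  v_{2} + v_{4} = 2·v_{3} ; sig = [2:2]
  P = {3,7}:  v_{3} + v_{7} = 2·v_{4} ; sig = [2:2]
  P = {5,6}:  v_{5} + v_{6} = 2·v_{3} ; sig = [2:2]
  P = {1,7}:  v_{1} + v_{7} = 3·v_{5} ; sig = [2:3]
  P = {4,6}:  v_{4} + v_{6} = 3·v_{3} ; sig = [2:3]

Sorted signature multiset PRS(X):
    [2:]
    [2:]
    [2:1]
    [2:1]
    [2:1]
    [2:1]
    [2:1]
    [2:1]
    [2:1]
    [2:1]
    [2:1]
    [2:1,1]
    [2:1,2]
    [2:2]
    [2:2]
    [2:2]
    [2:2]
    [2:2]
    [2:3]
    [2:3]


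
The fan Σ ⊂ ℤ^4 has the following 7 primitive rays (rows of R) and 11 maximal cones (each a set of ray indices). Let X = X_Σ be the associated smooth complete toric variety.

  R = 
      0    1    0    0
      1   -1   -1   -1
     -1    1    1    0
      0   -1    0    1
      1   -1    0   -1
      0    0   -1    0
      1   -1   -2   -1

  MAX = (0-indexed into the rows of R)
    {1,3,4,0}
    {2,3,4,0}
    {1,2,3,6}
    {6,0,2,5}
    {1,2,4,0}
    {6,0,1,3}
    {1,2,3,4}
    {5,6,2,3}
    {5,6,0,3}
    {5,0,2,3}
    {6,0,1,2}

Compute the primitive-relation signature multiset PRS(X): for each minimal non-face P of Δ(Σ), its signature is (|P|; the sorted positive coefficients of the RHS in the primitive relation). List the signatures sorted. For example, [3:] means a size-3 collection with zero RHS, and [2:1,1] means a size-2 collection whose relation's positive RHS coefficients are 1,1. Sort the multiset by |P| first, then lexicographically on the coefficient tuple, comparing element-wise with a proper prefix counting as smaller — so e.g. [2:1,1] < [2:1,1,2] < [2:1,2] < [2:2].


Primitive collections (5):

  P = {1,5}:  v_{1} + v_{5} = v_{6} ; sig = [2:1]
  P = {4,5}:  v_{4} + v_{5} = v_{1} ; sig = [2:1]
  P = {4,6}:  v_{4} + v_{6} = 2·v_{1} ; sig = [2:2]
  P = {0,1,2,3}:  v_{0} + v_{1} + v_{2} + v_{3} = 0 ; sig = [4:]
  P = {0,2,3,6}:  v_{0} + v_{2} + v_{3} + v_{6} = v_{5} ; sig = [4:1]

Hence PRS(X_Σ) =
    |P|=2: 3 collections, coeffs (1), (1), (2)
    |P|=4: 2 collections, coeffs (), (1)


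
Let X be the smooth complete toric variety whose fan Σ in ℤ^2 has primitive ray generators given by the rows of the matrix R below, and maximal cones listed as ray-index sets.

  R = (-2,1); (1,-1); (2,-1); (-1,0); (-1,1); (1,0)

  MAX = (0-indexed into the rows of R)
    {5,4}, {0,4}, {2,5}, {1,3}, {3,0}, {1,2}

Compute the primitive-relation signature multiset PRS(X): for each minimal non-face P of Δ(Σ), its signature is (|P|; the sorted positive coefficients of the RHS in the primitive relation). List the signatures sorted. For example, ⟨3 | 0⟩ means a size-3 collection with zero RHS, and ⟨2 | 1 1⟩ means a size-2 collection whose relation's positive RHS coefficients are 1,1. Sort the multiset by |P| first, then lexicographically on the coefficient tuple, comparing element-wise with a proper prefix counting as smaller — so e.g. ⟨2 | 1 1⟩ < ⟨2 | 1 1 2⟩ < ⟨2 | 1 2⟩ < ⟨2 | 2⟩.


Primitive collections (9):

  • {0,2}:  v_{0} + v_{2} = 0 ; sig = ⟨2 | 0⟩
  • {1,4}:  v_{1} + v_{4} = 0 ; sig = ⟨2 | 0⟩
  • {3,5}:  v_{3} + v_{5} = 0 ; sig = ⟨2 | 0⟩
  • {0,1}:  v_{0} + v_{1} = v_{3} ; sig = ⟨2 | 1⟩
  • {0,5}:  v_{0} + v_{5} = v_{4} ; sig = ⟨2 | 1⟩
  • {1,5}:  v_{1} + v_{5} = v_{2} ; sig = ⟨2 | 1⟩
  • {2,3}:  v_{2} + v_{3} = v_{1} ; sig = ⟨2 | 1⟩
  • {2,4}:  v_{2} + v_{4} = v_{5} ; sig = ⟨2 | 1⟩
  • {3,4}:  v_{3} + v_{4} = v_{0} ; sig = ⟨2 | 1⟩

so the primitive-relation signature multiset is
    ⟨2 | 0⟩
    ⟨2 | 0⟩
    ⟨2 | 0⟩
    ⟨2 | 1⟩
    ⟨2 | 1⟩
    ⟨2 | 1⟩
    ⟨2 | 1⟩
    ⟨2 | 1⟩
    ⟨2 | 1⟩


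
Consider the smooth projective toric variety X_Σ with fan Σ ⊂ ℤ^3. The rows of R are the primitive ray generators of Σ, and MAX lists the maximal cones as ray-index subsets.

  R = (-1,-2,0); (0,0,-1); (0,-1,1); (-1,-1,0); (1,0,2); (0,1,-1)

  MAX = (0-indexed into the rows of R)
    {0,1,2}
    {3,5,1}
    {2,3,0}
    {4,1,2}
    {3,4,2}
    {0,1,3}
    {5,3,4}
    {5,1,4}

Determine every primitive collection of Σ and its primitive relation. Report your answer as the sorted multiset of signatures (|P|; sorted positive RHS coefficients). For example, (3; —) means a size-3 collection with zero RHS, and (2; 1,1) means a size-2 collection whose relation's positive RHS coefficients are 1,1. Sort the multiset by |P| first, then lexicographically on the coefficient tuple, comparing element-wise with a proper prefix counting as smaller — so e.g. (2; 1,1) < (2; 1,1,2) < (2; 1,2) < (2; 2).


5 minimal non-faces of Δ(Σ) (on 6 rays):

  • {2,5}:  v_{2} + v_{5} = 0  ⇒ sig = (2; —)
  • {0,5}:  v_{0} + v_{5} = v_{1} + v_{3}  ⇒ sig = (2; 1,1)
  • {0,4}:  v_{0} + v_{4} = 2·v_{2}  ⇒ sig = (2; 2)
  • {1,2,3}:  v_{1} + v_{2} + v_{3} = v_{0}  ⇒ sig = (3; 1)
  • {1,3,4}:  v_{1} + v_{3} + v_{4} = v_{2}  ⇒ sig = (3; 1)

so the primitive-relation signature multiset is
    |P|=2: 3 collections, coeffs (), (1,1), (2)
    |P|=3: 2 collections, coeffs (1), (1)


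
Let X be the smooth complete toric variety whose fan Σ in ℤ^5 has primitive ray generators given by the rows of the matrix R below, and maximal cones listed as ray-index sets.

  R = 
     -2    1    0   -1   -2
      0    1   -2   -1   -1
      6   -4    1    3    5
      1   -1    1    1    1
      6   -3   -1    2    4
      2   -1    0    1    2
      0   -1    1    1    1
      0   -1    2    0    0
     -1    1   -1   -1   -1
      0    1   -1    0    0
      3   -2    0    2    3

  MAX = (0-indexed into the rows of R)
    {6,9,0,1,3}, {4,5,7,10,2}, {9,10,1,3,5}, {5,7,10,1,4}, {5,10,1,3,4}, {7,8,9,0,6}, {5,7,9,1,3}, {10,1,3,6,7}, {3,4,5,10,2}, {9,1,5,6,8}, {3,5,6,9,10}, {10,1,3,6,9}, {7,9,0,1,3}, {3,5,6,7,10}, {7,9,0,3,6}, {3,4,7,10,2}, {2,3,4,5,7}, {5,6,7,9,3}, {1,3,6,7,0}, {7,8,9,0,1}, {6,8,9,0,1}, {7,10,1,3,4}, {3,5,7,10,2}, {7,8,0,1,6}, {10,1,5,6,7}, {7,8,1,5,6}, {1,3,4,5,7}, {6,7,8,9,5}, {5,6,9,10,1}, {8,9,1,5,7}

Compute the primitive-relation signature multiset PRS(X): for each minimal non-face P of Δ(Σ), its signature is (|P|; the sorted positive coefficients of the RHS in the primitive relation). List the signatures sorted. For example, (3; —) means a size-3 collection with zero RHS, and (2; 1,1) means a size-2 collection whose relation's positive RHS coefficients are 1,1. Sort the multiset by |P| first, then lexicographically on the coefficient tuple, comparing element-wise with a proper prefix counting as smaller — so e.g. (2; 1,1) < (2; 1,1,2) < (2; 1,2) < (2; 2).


Minimal non-faces — 18 found among 11 rays, 30 max cones:

  • {0,5}:  v_{0} + v_{5} = 0  →  sig = (2; —)
  • {3,8}:  v_{3} + v_{8} = 0  →  sig = (2; —)
  • {1,2}:  v_{1} + v_{2} = v_{4}  →  sig = (2; 1)
  • {0,10}:  v_{0} + v_{10} = v_{1} + v_{3} + v_{6}  →  sig = (2; 1,1,1)
  • {8,10}:  v_{8} + v_{10} = v_{1} + v_{5} + v_{6}  →  sig = (2; 1,1,1)
  • {0,2}:  v_{0} + v_{2} = v_{1} + v_{3} + v_{7} + v_{10}  →  sig = (2; 1,1,1,1)
  • {2,8}:  v_{2} + v_{8} = v_{1} + v_{5} + v_{7} + v_{10}  →  sig = (2; 1,1,1,1)
  • {0,4}:  v_{0} + v_{4} = 2·v_{1} + v_{3} + v_{7} + v_{10}  →  sig = (2; 1,1,1,2)
  • {4,8}:  v_{4} + v_{8} = 2·v_{1} + v_{5} + v_{7} + v_{10}  →  sig = (2; 1,1,1,2)
  • {4,6}:  v_{4} + v_{6} = v_{1} + v_{7} + 2·v_{10}  →  sig = (2; 1,1,2)
  • {2,6}:  v_{2} + v_{6} = v_{7} + 2·v_{10}  →  sig = (2; 1,2)
  • {2,9}:  v_{2} + v_{9} = v_{1} + 2·v_{3} + 2·v_{5}  →  sig = (2; 1,2,2)
  • {4,9}:  v_{4} + v_{9} = 2·v_{1} + 2·v_{3} + 2·v_{5}  →  sig = (2; 2,2,2)
  • {7,9,10}:  v_{7} + v_{9} + v_{10} = v_{3} + v_{5}  →  sig = (3; 1,1)
  • {1,6,7,9}:  v_{1} + v_{6} + v_{7} + v_{9} = 0  →  sig = (4; —)
  • {1,3,5,6}:  v_{1} + v_{3} + v_{5} + v_{6} = v_{10}  →  sig = (4; 1)
  • {1,3,5,7,10}:  v_{1} + v_{3} + v_{5} + v_{7} + v_{10} = v_{2}  →  sig = (5; 1)
  • {3,4,5,7,10}:  v_{3} + v_{4} + v_{5} + v_{7} + v_{10} = 2·v_{2}  →  sig = (5; 2)

Hence PRS(X_Σ) =
    (2; —)
    (2; —)
    (2; 1)
    (2; 1,1,1)
    (2; 1,1,1)
    (2; 1,1,1,1)
    (2; 1,1,1,1)
    (2; 1,1,1,2)
    (2; 1,1,1,2)
    (2; 1,1,2)
    (2; 1,2)
    (2; 1,2,2)
    (2; 2,2,2)
    (3; 1,1)
    (4; —)
    (4; 1)
    (5; 1)
    (5; 2)


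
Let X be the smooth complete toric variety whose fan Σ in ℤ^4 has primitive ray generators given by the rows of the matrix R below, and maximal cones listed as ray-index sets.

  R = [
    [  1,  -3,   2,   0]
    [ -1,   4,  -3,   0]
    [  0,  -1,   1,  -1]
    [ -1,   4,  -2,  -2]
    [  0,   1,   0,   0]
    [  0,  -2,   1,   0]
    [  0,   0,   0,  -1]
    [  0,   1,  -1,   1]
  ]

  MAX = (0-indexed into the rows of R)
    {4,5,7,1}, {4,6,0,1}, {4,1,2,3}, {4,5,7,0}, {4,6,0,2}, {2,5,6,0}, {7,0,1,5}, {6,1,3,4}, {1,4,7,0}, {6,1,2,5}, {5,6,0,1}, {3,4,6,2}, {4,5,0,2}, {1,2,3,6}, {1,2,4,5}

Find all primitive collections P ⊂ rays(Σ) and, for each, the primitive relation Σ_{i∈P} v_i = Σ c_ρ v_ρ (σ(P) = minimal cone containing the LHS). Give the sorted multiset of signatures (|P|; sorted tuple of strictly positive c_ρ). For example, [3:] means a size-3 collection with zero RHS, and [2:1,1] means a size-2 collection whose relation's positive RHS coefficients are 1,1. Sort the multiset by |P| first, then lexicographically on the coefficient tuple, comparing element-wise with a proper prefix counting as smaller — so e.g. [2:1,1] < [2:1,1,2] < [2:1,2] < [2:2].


Σ has 9 primitive collections:

  P = {2,7}:  v_{2} + v_{7} = 0  →  sig = [2:]
  P = {6,7}:  v_{6} + v_{7} = v_{0} + v_{1}  →  sig = [2:1,1]
  P = {3,7}:  v_{3} + v_{7} = v_{1} + v_{4} + v_{6}  →  sig = [2:1,1,1]
  P = {0,3}:  v_{0} + v_{3} = v_{4} + 2·v_{6}  →  sig = [2:1,2]
  P = {3,5}:  v_{3} + v_{5} = v_{1} + 2·v_{2}  →  sig = [2:1,2]
  P = {0,1,2}:  v_{0} + v_{1} + v_{2} = v_{6}  →  sig = [3:1]
  P = {4,5,6}:  v_{4} + v_{5} + v_{6} = v_{2}  →  sig = [3:1]
  P = {0,1,4,5}:  v_{0} + v_{1} + v_{4} + v_{5} = 0  →  sig = [4:]
  P = {1,2,4,6}:  v_{1} + v_{2} + v_{4} + v_{6} = v_{3}  →  sig = [4:1]

Signatures (|P|; sorted positive RHS coefficients), sorted:
{ [2:],  [2:1,1],  [2:1,1,1],  [2:1,2] ×2,  [3:1] ×2,  [4:],  [4:1] }


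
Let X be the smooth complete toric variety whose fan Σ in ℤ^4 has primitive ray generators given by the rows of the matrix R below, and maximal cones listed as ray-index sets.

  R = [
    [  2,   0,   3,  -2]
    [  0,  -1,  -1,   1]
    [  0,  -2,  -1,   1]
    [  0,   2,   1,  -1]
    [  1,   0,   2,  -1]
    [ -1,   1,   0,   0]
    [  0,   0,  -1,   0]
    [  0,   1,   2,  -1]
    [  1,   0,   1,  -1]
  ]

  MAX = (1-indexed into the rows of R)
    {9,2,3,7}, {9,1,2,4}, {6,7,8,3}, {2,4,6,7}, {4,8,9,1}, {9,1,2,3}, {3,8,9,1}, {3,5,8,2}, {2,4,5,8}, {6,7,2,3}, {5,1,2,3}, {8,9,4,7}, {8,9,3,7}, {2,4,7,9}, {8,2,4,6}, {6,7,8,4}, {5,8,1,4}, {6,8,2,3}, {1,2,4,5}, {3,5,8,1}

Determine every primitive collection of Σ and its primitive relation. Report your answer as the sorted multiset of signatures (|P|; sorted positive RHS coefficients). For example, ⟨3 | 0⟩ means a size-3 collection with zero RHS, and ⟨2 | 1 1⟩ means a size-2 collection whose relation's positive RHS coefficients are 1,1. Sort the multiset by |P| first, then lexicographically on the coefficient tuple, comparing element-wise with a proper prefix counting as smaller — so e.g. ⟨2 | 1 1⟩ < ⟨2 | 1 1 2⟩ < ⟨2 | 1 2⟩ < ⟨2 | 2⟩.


10 collections generate NE(X_Σ); each relation:

  • {3,4}:  v_{3} + v_{4} = 0  →  sig = ⟨2 | 0⟩
  • {5,6}:  v_{5} + v_{6} = v_{8}  →  sig = ⟨2 | 1⟩
  • {5,7}:  v_{5} + v_{7} = v_{9}  →  sig = ⟨2 | 1⟩
  • {5,9}:  v_{5} + v_{9} = v_{1}  →  sig = ⟨2 | 1⟩
  • {1,6}:  v_{1} + v_{6} = v_{8} + v_{9}  →  sig = ⟨2 | 1 1⟩
  • {6,9}:  v_{6} + v_{9} = v_{7} + v_{8}  →  sig = ⟨2 | 1 1⟩
  • {1,7}:  v_{1} + v_{7} = 2·v_{9}  →  sig = ⟨2 | 2⟩
  • {2,7,8}:  v_{2} + v_{7} + v_{8} = 0  →  sig = ⟨3 | 0⟩
  • {2,8,9}:  v_{2} + v_{8} + v_{9} = v_{5}  →  sig = ⟨3 | 1⟩
  • {1,2,8}:  v_{1} + v_{2} + v_{8} = 2·v_{5}  →  sig = ⟨3 | 2⟩

so the primitive-relation signature multiset is
    ⟨2 | 0⟩
    ⟨2 | 1⟩
    ⟨2 | 1⟩
    ⟨2 | 1⟩
    ⟨2 | 1 1⟩
    ⟨2 | 1 1⟩
    ⟨2 | 2⟩
    ⟨3 | 0⟩
    ⟨3 | 1⟩
    ⟨3 | 2⟩


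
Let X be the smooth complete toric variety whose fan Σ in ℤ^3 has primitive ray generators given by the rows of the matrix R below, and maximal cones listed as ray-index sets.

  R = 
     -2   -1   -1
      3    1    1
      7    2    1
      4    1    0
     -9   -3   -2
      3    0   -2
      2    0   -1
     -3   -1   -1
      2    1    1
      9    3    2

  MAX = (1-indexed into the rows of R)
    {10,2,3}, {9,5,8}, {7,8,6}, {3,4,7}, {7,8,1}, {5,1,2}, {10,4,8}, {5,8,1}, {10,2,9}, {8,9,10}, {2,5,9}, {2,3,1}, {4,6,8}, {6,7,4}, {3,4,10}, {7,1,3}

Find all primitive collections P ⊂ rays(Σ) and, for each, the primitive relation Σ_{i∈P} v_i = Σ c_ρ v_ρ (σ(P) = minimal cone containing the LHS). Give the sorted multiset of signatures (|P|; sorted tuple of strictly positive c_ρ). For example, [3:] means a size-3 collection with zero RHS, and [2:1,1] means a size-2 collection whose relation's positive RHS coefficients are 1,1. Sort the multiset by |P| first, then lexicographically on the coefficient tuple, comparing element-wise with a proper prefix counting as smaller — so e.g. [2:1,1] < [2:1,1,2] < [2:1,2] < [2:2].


|primitive collections| = 22. Relations:

  • {1,9}:  v_{1} + v_{9} = 0  so sig = [2:]
  • {2,8}:  v_{2} + v_{8} = 0  so sig = [2:]
  • {5,10}:  v_{5} + v_{10} = 0  so sig = [2:]
  • {1,4}:  v_{1} + v_{4} = v_{7}  so sig = [2:1]
  • {1,10}:  v_{1} + v_{10} = v_{3}  so sig = [2:1]
  • {2,4}:  v_{2} + v_{4} = v_{3}  so sig = [2:1]
  • {3,5}:  v_{3} + v_{5} = v_{1}  so sig = [2:1]
  • {3,8}:  v_{3} + v_{8} = v_{4}  so sig = [2:1]
  • {3,9}:  v_{3} + v_{9} = v_{10}  so sig = [2:1]
  • {7,9}:  v_{7} + v_{9} = v_{4}  so sig = [2:1]
  • {2,6}:  v_{2} + v_{6} = v_{4} + v_{7}  so sig = [2:1,1]
  • {2,7}:  v_{2} + v_{7} = v_{1} + v_{3}  so sig = [2:1,1]
  • {4,5}:  v_{4} + v_{5} = v_{1} + v_{8}  so sig = [2:1,1]
  • {4,9}:  v_{4} + v_{9} = v_{8} + v_{10}  so sig = [2:1,1]
  • {7,10}:  v_{7} + v_{10} = v_{3} + v_{4}  so sig = [2:1,1]
  • {5,6}:  v_{5} + v_{6} = v_{1} + v_{7} + 2·v_{8}  so sig = [2:1,1,2]
  • {1,6}:  v_{1} + v_{6} = 2·v_{7} + v_{8}  so sig = [2:1,2]
  • {3,6}:  v_{3} + v_{6} = 2·v_{4} + v_{7}  so sig = [2:1,2]
  • {5,7}:  v_{5} + v_{7} = 2·v_{1} + v_{8}  so sig = [2:1,2]
  • {6,9}:  v_{6} + v_{9} = 2·v_{4} + v_{8}  so sig = [2:1,2]
  • {6,10}:  v_{6} + v_{10} = 3·v_{4}  so sig = [2:3]
  • {4,7,8}:  v_{4} + v_{7} + v_{8} = v_{6}  so sig = [3:1]

Signatures (|P|; sorted positive RHS coefficients), sorted:
{ [2:] ×3,  [2:1] ×7,  [2:1,1] ×5,  [2:1,1,2],  [2:1,2] ×4,  [2:3],  [3:1] }


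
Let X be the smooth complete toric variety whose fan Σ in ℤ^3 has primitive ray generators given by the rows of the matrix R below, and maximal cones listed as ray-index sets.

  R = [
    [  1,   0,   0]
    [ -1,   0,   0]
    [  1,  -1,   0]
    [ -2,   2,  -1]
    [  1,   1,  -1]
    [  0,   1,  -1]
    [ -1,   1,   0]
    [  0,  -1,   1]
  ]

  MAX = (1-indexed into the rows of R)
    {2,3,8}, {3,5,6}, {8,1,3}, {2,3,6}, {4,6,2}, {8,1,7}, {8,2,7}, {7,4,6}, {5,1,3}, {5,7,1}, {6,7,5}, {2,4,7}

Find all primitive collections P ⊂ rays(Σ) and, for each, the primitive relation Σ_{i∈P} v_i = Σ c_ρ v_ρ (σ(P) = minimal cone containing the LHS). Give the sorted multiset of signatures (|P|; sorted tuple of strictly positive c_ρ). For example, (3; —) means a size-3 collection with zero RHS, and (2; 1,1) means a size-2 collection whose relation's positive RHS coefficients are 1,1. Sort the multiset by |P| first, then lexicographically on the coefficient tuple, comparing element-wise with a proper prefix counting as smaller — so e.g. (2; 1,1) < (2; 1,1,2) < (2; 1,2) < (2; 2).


Σ has 11 primitive collections:

  {1,2}:  v_{1} + v_{2} = 0  ⇒ sig = (2; —)
  {3,7}:  v_{3} + v_{7} = 0  ⇒ sig = (2; —)
  {6,8}:  v_{6} + v_{8} = 0  ⇒ sig = (2; —)
  {1,6}:  v_{1} + v_{6} = v_{5}  ⇒ sig = (2; 1)
  {2,5}:  v_{2} + v_{5} = v_{6}  ⇒ sig = (2; 1)
  {5,8}:  v_{5} + v_{8} = v_{1}  ⇒ sig = (2; 1)
  {1,4}:  v_{1} + v_{4} = v_{6} + v_{7}  ⇒ sig = (2; 1,1)
  {3,4}:  v_{3} + v_{4} = v_{2} + v_{6}  ⇒ sig = (2; 1,1)
  {4,8}:  v_{4} + v_{8} = v_{2} + v_{7}  ⇒ sig = (2; 1,1)
  {4,5}:  v_{4} + v_{5} = 2·v_{6} + v_{7}  ⇒ sig = (2; 1,2)
  {2,6,7}:  v_{2} + v_{6} + v_{7} = v_{4}  ⇒ sig = (3; 1)

so the primitive-relation signature multiset is
    (2; —)
    (2; —)
    (2; —)
    (2; 1)
    (2; 1)
    (2; 1)
    (2; 1,1)
    (2; 1,1)
    (2; 1,1)
    (2; 1,2)
    (3; 1)


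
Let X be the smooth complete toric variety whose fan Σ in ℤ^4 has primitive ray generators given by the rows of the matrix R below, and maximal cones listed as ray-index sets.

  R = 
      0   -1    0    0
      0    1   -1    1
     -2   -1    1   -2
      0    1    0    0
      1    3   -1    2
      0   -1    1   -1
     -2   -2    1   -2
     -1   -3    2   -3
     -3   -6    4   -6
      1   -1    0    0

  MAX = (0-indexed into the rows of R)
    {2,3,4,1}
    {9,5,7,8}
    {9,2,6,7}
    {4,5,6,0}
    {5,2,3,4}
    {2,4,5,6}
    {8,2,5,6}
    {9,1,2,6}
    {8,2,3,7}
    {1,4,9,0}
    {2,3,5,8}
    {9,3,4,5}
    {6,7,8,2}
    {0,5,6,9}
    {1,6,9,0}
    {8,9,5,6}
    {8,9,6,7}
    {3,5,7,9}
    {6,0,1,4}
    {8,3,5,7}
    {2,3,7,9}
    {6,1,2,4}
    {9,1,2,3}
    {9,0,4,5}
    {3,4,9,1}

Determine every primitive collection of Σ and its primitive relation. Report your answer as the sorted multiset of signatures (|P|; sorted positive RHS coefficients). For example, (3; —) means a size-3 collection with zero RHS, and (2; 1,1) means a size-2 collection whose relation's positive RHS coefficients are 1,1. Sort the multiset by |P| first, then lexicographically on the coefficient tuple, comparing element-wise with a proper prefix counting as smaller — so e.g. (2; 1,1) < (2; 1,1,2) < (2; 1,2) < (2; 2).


|primitive collections| = 17. Relations:

  • {0,3}:  v_{0} + v_{3} = 0  ⟹  sig = (2; —)
  • {1,5}:  v_{1} + v_{5} = 0  ⟹  sig = (2; —)
  • {0,2}:  v_{0} + v_{2} = v_{6}  ⟹  sig = (2; 1)
  • {3,6}:  v_{3} + v_{6} = v_{2}  ⟹  sig = (2; 1)
  • {1,7}:  v_{1} + v_{7} = v_{2} + v_{9}  ⟹  sig = (2; 1,1)
  • {1,8}:  v_{1} + v_{8} = v_{6} + v_{7}  ⟹  sig = (2; 1,1)
  • {4,7}:  v_{4} + v_{7} = v_{3} + v_{5}  ⟹  sig = (2; 1,1)
  • {0,7}:  v_{0} + v_{7} = v_{5} + v_{6} + v_{9}  ⟹  sig = (2; 1,1,1)
  • {4,8}:  v_{4} + v_{8} = v_{2} + 2·v_{5}  ⟹  sig = (2; 1,2)
  • {0,8}:  v_{0} + v_{8} = 2·v_{5} + 2·v_{6} + v_{9}  ⟹  sig = (2; 1,2,2)
  • {4,6,9}:  v_{4} + v_{6} + v_{9} = 0  ⟹  sig = (3; —)
  • {2,4,9}:  v_{2} + v_{4} + v_{9} = v_{3}  ⟹  sig = (3; 1)
  • {2,5,9}:  v_{2} + v_{5} + v_{9} = v_{7}  ⟹  sig = (3; 1)
  • {5,6,7}:  v_{5} + v_{6} + v_{7} = v_{8}  ⟹  sig = (3; 1)
  • {2,5,7}:  v_{2} + v_{5} + v_{7} = v_{3} + v_{8}  ⟹  sig = (3; 1,1)
  • {2,8,9}:  v_{2} + v_{8} + v_{9} = v_{6} + 2·v_{7}  ⟹  sig = (3; 1,2)
  • {3,8,9}:  v_{3} + v_{8} + v_{9} = 2·v_{7}  ⟹  sig = (3; 2)

Signatures (|P|; sorted positive RHS coefficients), sorted:
[(2; —), (2; —), (2; 1), (2; 1), (2; 1,1), (2; 1,1), (2; 1,1), (2; 1,1,1), (2; 1,2), (2; 1,2,2), (3; —), (3; 1), (3; 1), (3; 1), (3; 1,1), (3; 1,2), (3; 2)]


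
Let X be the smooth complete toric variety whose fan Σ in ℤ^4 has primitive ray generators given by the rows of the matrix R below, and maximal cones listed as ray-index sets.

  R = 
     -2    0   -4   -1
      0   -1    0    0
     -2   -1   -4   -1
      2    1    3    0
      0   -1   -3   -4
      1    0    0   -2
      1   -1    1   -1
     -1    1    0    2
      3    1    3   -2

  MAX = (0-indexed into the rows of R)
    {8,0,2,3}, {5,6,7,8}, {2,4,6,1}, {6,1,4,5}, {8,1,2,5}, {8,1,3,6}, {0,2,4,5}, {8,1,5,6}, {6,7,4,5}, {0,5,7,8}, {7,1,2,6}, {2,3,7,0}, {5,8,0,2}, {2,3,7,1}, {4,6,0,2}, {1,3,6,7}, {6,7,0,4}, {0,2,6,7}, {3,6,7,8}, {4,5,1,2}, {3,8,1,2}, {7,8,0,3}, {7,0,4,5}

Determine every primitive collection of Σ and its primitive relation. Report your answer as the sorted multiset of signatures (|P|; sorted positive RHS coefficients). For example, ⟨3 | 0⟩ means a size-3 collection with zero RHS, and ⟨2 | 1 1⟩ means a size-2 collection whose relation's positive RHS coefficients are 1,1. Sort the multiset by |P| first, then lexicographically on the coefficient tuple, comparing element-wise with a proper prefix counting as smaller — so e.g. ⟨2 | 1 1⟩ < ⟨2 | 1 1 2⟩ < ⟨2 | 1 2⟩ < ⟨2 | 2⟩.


Primitive collections (16):

  • {0,1}:  v_{0} + v_{1} = v_{2}  so sig = ⟨2 | 1⟩
  • {3,5}:  v_{3} + v_{5} = v_{8}  so sig = ⟨2 | 1⟩
  • {3,4}:  v_{3} + v_{4} = 2·v_{5}  so sig = ⟨2 | 2⟩
  • {4,8}:  v_{4} + v_{8} = 3·v_{5}  so sig = ⟨2 | 3⟩
  • {1,5,7}:  v_{1} + v_{5} + v_{7} = 0  so sig = ⟨3 | 0⟩
  • {0,3,6}:  v_{0} + v_{3} + v_{6} = v_{5}  so sig = ⟨3 | 1⟩
  • {0,5,6}:  v_{0} + v_{5} + v_{6} = v_{4}  so sig = ⟨3 | 1⟩
  • {1,7,8}:  v_{1} + v_{7} + v_{8} = v_{3}  so sig = ⟨3 | 1⟩
  • {2,5,7}:  v_{2} + v_{5} + v_{7} = v_{0}  so sig = ⟨3 | 1⟩
  • {1,4,7}:  v_{1} + v_{4} + v_{7} = v_{0} + v_{6}  so sig = ⟨3 | 1 1⟩
  • {2,3,6}:  v_{2} + v_{3} + v_{6} = v_{1} + v_{5}  so sig = ⟨3 | 1 1⟩
  • {2,5,6}:  v_{2} + v_{5} + v_{6} = v_{1} + v_{4}  so sig = ⟨3 | 1 1⟩
  • {2,7,8}:  v_{2} + v_{7} + v_{8} = v_{0} + v_{3}  so sig = ⟨3 | 1 1⟩
  • {2,4,7}:  v_{2} + v_{4} + v_{7} = 2·v_{0} + v_{6}  so sig = ⟨3 | 1 2⟩
  • {2,6,8}:  v_{2} + v_{6} + v_{8} = v_{1} + 2·v_{5}  so sig = ⟨3 | 1 2⟩
  • {0,6,8}:  v_{0} + v_{6} + v_{8} = 2·v_{5}  so sig = ⟨3 | 2⟩

Hence PRS(X_Σ) =
[⟨2 | 1⟩, ⟨2 | 1⟩, ⟨2 | 2⟩, ⟨2 | 3⟩, ⟨3 | 0⟩, ⟨3 | 1⟩, ⟨3 | 1⟩, ⟨3 | 1⟩, ⟨3 | 1⟩, ⟨3 | 1 1⟩, ⟨3 | 1 1⟩, ⟨3 | 1 1⟩, ⟨3 | 1 1⟩, ⟨3 | 1 2⟩, ⟨3 | 1 2⟩, ⟨3 | 2⟩]
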